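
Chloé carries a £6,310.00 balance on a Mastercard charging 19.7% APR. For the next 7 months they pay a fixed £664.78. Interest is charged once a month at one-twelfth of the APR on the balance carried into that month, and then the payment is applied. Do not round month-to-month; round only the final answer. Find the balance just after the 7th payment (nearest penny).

Monthly rate r = 19.7%/12 = 1.64167% = 0.0164167.
Each month: B ← B·(1+r) − £664.78.
Month 1: interest £103.59; balance after payment £5,748.81.
Month 2: interest £94.38; balance after payment £5,178.41.
Month 3: interest £85.01; balance after payment £4,598.64.
Month 4: interest £75.49; balance after payment £4,009.35.
Month 5: interest £65.82; balance after payment £3,410.39.
Month 6: interest £55.99; balance after payment £2,801.60.
Month 7: interest £45.99; balance after payment £2,182.81.

£2,182.81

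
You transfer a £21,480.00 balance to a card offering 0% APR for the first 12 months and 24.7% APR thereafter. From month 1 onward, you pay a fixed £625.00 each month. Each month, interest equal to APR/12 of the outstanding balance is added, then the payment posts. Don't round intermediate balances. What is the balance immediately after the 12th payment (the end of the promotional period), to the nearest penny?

£13,980.00

Promo months 1–12 at r₀ = 0%/12 = 0; months 13+ at r₁ = 24.7%/12 = 0.0205833.
After month 12 (no interest yet): B = £21,480.00 − 12·£625.00 = £13,980.00.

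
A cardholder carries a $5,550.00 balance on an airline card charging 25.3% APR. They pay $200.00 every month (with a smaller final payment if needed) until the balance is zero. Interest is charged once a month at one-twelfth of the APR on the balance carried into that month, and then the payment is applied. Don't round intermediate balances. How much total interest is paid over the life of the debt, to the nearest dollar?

$2,882

Monthly rate r = 25.3%/12 = 2.10833% = 0.0210833.
Payoff takes n = ⌈−ln(1 − rB₀/P)/ln(1+r)⌉ = ⌈42.160⌉ = 43 payments; the last is $32.23.
Total paid = 42·$200.00 + $32.23 = $8,432.23.
Total interest = total paid − principal = $8,432.23 − $5,550.00 = $2,882.23.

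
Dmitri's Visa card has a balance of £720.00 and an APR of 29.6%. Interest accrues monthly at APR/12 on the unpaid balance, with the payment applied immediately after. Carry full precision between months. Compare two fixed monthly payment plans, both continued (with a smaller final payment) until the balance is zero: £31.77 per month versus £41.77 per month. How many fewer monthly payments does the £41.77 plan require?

Monthly rate r = 29.6%/12 = 2.46667% = 0.0246667.
At £31.77/mo: n = ⌈−ln(1 − rB₀/P)/ln(1+r)⌉ = 34 payments (last £19.17); total interest = total paid − £720.00 = £347.58.
At £41.77/mo: 23 payments (last £30.32); total interest £229.26.
Payments saved = 34 − 23 = 11.

11 fewer payments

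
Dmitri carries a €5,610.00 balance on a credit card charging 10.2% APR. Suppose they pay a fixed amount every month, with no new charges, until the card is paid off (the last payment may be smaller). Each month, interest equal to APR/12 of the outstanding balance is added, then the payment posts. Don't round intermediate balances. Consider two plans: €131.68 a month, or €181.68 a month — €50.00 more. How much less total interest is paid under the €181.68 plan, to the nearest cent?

€460.12

Monthly rate r = 10.2%/12 = 0.85% = 0.0085.
At €131.68/mo: n = ⌈−ln(1 − rB₀/P)/ln(1+r)⌉ = 54 payments (last €15.95); total interest = total paid − €5,610.00 = €1,384.99.
At €181.68/mo: 36 payments (last €176.07); total interest €924.87.
Interest saved = €1,384.99 − €924.87 = €460.12.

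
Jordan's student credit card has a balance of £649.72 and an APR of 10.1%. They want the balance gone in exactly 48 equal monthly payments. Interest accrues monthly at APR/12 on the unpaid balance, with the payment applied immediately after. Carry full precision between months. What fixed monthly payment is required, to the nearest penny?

£16.51

Monthly rate r = 10.1%/12 = 0.841667% = 0.00841667.
Level-payment amortization: P = B₀·r / (1 − (1+r)^(−n)) = 649.72·0.00841667 / (1 − 1.00842^(−48)).
Denominator 1 − (1+r)^(−48) = 0.331226147.
P = 5.46848 / 0.331226147 ≈ 16.51.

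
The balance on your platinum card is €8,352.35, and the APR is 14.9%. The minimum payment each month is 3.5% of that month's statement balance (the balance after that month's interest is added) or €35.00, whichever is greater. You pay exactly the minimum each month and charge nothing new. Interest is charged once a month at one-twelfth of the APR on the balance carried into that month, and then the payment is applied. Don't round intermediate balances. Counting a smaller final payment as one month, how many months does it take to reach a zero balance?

127 months

Monthly rate r = 14.9%/12 = 1.24167% = 0.0124167.
While 3.5% of the post-interest balance exceeds €35.00, each month B ← (B·(1+r))·(1 − 0.035), i.e. B shrinks by the factor (1+r)·0.965 = 0.97698.
This holds for months 1–92. Entering month 93 the balance is €980.34; 3.5% of the post-interest balance is now below €35.00, so the flat €35.00 minimum applies from here.
From month 93 a fixed €35.00 at rate r clears €980.34 in 35 more payments. Total: 92 + 35 = 127 months.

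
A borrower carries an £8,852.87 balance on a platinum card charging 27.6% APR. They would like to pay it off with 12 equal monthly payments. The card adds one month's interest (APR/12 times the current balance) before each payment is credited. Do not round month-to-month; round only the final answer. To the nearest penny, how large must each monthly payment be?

Monthly rate r = 27.6%/12 = 2.3% = 0.023.
Level-payment amortization: P = B₀·r / (1 − (1+r)^(−n)) = 8852.87·0.023 / (1 − 1.023^(−12)).
Denominator 1 − (1+r)^(−12) = 0.23881119.
P = 203.616 / 0.23881119 ≈ 852.62.

£852.62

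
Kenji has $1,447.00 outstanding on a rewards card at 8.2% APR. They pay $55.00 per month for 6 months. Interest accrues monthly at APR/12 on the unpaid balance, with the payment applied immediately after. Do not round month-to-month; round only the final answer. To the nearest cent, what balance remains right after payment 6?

Monthly rate r = 8.2%/12 = 0.683333% = 0.00683333.
Each month: B ← B·(1+r) − $55.00.
Month 1: interest $9.89; balance after payment $1,401.89.
Month 2: interest $9.58; balance after payment $1,356.47.
Month 3: interest $9.27; balance after payment $1,310.74.
Month 4: interest $8.96; balance after payment $1,264.69.
Month 5: interest $8.64; balance after payment $1,218.34.
Month 6: interest $8.33; balance after payment $1,171.66.

$1,171.66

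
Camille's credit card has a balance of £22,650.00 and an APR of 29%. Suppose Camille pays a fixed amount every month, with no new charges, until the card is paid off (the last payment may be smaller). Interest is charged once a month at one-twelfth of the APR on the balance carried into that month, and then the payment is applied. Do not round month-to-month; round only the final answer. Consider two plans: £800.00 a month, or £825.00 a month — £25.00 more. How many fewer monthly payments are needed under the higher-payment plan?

Monthly rate r = 29%/12 = 2.41667% = 0.0241667.
At £800.00/mo: n = ⌈−ln(1 − rB₀/P)/ln(1+r)⌉ = 49 payments (last £219.67); total interest = total paid − £22,650.00 = £15,969.67.
At £825.00/mo: 46 payments (last £504.85); total interest £14,979.85.
Payments saved = 49 − 46 = 3.

3 fewer payments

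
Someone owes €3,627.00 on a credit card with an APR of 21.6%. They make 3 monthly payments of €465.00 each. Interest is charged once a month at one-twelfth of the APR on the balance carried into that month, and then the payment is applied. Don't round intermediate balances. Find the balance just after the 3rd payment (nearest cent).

Monthly rate r = 21.6%/12 = 1.8% = 0.018.
Each month: B ← B·(1+r) − €465.00.
Month 1: interest €65.29; balance after payment €3,227.29.
Month 2: interest €58.09; balance after payment €2,820.38.
Month 3: interest €50.77; balance after payment €2,406.14.

€2,406.14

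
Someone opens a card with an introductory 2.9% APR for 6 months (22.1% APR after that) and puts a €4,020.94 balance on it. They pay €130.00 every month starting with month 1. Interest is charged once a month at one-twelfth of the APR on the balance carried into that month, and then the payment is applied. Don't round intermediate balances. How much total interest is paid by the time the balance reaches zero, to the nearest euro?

Promo months 1–6 at r₀ = 2.9%/12 = 0.00241667; months 7+ at r₁ = 22.1%/12 = 0.0184167.
After month 6: iterate B ← B·(1+r₀) − €130.00 for 6 months → €3,294.87.
Then at r₁ with €130.00/mo: n₂ = −ln(1 − r₁·B/P)/ln(1+r₁) ≈ 34.46 → 35 more payments.
Total paid = 40·€130.00 + €59.69 = €5,259.69; interest = €5,259.69 − €4,020.94 = €1,238.75.

€1,239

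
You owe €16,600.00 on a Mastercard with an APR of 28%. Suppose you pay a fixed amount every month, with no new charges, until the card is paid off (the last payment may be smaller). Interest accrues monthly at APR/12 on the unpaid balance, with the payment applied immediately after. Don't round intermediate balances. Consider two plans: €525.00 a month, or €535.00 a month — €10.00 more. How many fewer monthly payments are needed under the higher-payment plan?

3 fewer payments

Monthly rate r = 28%/12 = 2.33333% = 0.0233333.
At €525.00/mo: n = ⌈−ln(1 − rB₀/P)/ln(1+r)⌉ = 59 payments (last €17.89); total interest = total paid − €16,600.00 = €13,867.89.
At €535.00/mo: 56 payments (last €435.14); total interest €13,260.14.
Payments saved = 59 − 56 = 3.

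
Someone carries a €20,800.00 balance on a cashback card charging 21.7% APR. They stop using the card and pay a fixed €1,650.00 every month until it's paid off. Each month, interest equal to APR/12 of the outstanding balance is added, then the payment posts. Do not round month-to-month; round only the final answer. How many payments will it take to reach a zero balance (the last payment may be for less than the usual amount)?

Monthly rate r = 21.7%/12 = 1.80833% = 0.0180833.
Recurrence: B ← B·(1+r) − €1,650.00.
Month 1: interest €376.13; balance after payment €19,526.13.
Month 2: interest €353.10; balance after payment €18,229.23.
Closed form: n = −ln(1 − rB₀/P)/ln(1+r) = −ln(0.77204)/ln(1.01808) ≈ 14.436, so the balance reaches zero during payment 15.

15 payments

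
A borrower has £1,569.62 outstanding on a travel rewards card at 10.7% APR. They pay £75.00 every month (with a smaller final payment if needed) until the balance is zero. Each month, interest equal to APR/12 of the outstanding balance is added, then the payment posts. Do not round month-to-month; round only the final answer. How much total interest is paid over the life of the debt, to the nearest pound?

£175

Monthly rate r = 10.7%/12 = 0.891667% = 0.00891667.
Payoff takes n = ⌈−ln(1 − rB₀/P)/ln(1+r)⌉ = ⌈23.267⌉ = 24 payments; the last is £20.09.
Total paid = 23·£75.00 + £20.09 = £1,745.09.
Total interest = total paid − principal = £1,745.09 − £1,569.62 = £175.47.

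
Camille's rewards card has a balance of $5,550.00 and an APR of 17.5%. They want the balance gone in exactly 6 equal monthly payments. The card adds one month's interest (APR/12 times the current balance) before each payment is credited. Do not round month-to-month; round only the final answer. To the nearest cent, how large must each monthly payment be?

$972.78

Monthly rate r = 17.5%/12 = 1.45833% = 0.0145833.
Level-payment amortization: P = B₀·r / (1 − (1+r)^(−n)) = 5550.00·0.0145833 / (1 − 1.01458^(−6)).
Denominator 1 − (1+r)^(−6) = 0.0832020005.
P = 80.9375 / 0.0832020005 ≈ 972.78.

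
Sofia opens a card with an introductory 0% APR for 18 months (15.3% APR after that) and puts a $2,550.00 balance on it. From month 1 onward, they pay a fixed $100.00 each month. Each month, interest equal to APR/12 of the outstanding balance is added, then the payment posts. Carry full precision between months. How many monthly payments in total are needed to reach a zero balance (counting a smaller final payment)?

26 payments

Promo months 1–18 at r₀ = 0%/12 = 0; months 19+ at r₁ = 15.3%/12 = 0.01275.
After month 18 (no interest yet): B = $2,550.00 − 18·$100.00 = $750.00.
Then at r₁ with $100.00/mo: n₂ = −ln(1 − r₁·B/P)/ln(1+r₁) ≈ 7.93 → 8 more payments.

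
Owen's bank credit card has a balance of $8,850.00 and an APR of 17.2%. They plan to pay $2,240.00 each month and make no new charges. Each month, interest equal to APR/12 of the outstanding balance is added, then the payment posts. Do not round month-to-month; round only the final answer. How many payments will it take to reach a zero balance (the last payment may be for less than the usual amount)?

5 payments

Monthly rate r = 17.2%/12 = 1.43333% = 0.0143333.
Recurrence: B ← B·(1+r) − $2,240.00.
Month 1: interest $126.85; balance after payment $6,736.85.
Month 2: interest $96.56; balance after payment $4,593.41.
Month 3: interest $65.84; balance after payment $2,419.25.
Month 4: interest $34.68; balance after payment $213.93.
Month 5: interest $3.07; balance after payment $0.00.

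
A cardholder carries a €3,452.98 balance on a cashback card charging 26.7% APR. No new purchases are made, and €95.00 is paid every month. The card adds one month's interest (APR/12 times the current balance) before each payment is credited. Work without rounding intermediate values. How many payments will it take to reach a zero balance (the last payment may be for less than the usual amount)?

Monthly rate r = 26.7%/12 = 2.225% = 0.02225.
Recurrence: B ← B·(1+r) − €95.00.
Month 1: interest €76.83; balance after payment €3,434.81.
Month 2: interest €76.42; balance after payment €3,416.23.
Closed form: n = −ln(1 − rB₀/P)/ln(1+r) = −ln(0.19128)/ln(1.02225) ≈ 75.163, so the balance reaches zero during payment 76.

76 months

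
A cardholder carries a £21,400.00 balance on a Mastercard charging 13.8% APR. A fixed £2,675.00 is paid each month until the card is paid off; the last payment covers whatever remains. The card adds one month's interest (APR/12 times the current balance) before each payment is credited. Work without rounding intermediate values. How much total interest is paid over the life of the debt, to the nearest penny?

£1,181.88

Monthly rate r = 13.8%/12 = 1.15% = 0.0115.
Payoff takes n = ⌈−ln(1 − rB₀/P)/ln(1+r)⌉ = ⌈8.440⌉ = 9 payments; the last is £1,181.88.
Total paid = 8·£2,675.00 + £1,181.88 = £22,581.88.
Total interest = total paid − principal = £22,581.88 − £21,400.00 = £1,181.88.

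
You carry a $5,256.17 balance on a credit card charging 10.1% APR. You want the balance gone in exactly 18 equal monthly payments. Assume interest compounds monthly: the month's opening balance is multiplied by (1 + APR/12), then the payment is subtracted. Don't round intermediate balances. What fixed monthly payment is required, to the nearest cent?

$315.91

Monthly rate r = 10.1%/12 = 0.841667% = 0.00841667.
Level-payment amortization: P = B₀·r / (1 − (1+r)^(−n)) = 5256.17·0.00841667 / (1 − 1.00842^(−18)).
Denominator 1 − (1+r)^(−18) = 0.140037068.
P = 44.2394 / 0.140037068 ≈ 315.91.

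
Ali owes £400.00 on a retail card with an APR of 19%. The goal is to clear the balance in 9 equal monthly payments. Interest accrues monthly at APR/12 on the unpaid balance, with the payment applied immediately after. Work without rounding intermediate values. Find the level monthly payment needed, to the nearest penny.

Monthly rate r = 19%/12 = 1.58333% = 0.0158333.
Level-payment amortization: P = B₀·r / (1 − (1+r)^(−n)) = 400.00·0.0158333 / (1 − 1.01583^(−9)).
Denominator 1 − (1+r)^(−9) = 0.131843815.
P = 6.33333 / 0.131843815 ≈ 48.04.

£48.04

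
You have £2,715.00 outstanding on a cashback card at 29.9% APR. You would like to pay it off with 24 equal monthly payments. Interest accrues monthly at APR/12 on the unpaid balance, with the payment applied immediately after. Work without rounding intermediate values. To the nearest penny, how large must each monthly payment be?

Monthly rate r = 29.9%/12 = 2.49167% = 0.0249167.
Level-payment amortization: P = B₀·r / (1 − (1+r)^(−n)) = 2715.00·0.0249167 / (1 − 1.02492^(−24)).
Denominator 1 − (1+r)^(−24) = 0.446044768.
P = 67.6488 / 0.446044768 ≈ 151.66.

£151.66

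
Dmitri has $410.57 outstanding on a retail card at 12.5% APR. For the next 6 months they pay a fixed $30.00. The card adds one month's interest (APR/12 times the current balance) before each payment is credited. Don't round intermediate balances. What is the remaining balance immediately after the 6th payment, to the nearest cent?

Monthly rate r = 12.5%/12 = 1.04167% = 0.0104167.
Each month: B ← B·(1+r) − $30.00.
Month 1: interest $4.28; balance after payment $384.85.
Month 2: interest $4.01; balance after payment $358.86.
Month 3: interest $3.74; balance after payment $332.59.
Month 4: interest $3.46; balance after payment $306.06.
Month 5: interest $3.19; balance after payment $279.25.
Month 6: interest $2.91; balance after payment $252.16.

$252.16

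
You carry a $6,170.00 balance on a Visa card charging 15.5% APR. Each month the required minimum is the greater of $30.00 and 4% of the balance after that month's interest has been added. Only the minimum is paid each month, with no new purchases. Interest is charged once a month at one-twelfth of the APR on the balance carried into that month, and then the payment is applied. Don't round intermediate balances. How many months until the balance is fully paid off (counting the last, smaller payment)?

106 months

Monthly rate r = 15.5%/12 = 1.29167% = 0.0129167.
While 4% of the post-interest balance exceeds $30.00, each month B ← (B·(1+r))·(1 − 0.04), i.e. B shrinks by the factor (1+r)·0.96 = 0.9724.
This holds for months 1–76. Entering month 77 the balance is $735.36; 4% of the post-interest balance is now below $30.00, so the flat $30.00 minimum applies from here.
From month 77 a fixed $30.00 at rate r clears $735.36 in 30 more payments. Total: 76 + 30 = 106 months.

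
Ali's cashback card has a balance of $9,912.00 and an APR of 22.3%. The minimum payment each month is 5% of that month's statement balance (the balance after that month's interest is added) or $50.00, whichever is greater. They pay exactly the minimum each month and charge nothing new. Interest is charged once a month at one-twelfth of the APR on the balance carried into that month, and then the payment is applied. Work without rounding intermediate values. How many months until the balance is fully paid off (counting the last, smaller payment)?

Monthly rate r = 22.3%/12 = 1.85833% = 0.0185833.
While 5% of the post-interest balance exceeds $50.00, each month B ← (B·(1+r))·(1 − 0.05), i.e. B shrinks by the factor (1+r)·0.95 = 0.96765.
This holds for months 1–71. Entering month 72 the balance is $960.05; 5% of the post-interest balance is now below $50.00, so the flat $50.00 minimum applies from here.
From month 72 a fixed $50.00 at rate r clears $960.05 in 24 more payments. Total: 71 + 24 = 95 months.

95 months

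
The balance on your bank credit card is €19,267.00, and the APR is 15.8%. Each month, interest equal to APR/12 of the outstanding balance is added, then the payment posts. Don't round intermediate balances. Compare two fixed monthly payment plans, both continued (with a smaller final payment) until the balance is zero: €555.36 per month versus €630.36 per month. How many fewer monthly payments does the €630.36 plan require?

Monthly rate r = 15.8%/12 = 1.31667% = 0.0131667.
At €555.36/mo: n = ⌈−ln(1 − rB₀/P)/ln(1+r)⌉ = 47 payments (last €363.52); total interest = total paid − €19,267.00 = €6,643.08.
At €630.36/mo: 40 payments (last €229.95); total interest €5,546.99.
Payments saved = 47 − 40 = 7.

7 fewer payments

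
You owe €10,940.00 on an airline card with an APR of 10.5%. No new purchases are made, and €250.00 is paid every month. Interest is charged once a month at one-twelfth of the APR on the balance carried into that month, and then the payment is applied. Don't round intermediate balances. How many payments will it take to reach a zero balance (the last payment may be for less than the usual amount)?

Monthly rate r = 10.5%/12 = 0.875% = 0.00875.
Recurrence: B ← B·(1+r) − €250.00.
Month 1: interest €95.73; balance after payment €10,785.73.
Month 2: interest €94.38; balance after payment €10,630.10.
Closed form: n = −ln(1 − rB₀/P)/ln(1+r) = −ln(0.6171)/ln(1.00875) ≈ 55.409, so the balance reaches zero during payment 56.

56 payments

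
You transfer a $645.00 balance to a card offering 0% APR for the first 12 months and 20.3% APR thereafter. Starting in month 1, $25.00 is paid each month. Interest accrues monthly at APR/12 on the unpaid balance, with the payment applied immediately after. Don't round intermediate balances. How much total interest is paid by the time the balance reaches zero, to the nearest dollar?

Promo months 1–12 at r₀ = 0%/12 = 0; months 13+ at r₁ = 20.3%/12 = 0.0169167.
After month 12 (no interest yet): B = $645.00 − 12·$25.00 = $345.00.
Then at r₁ with $25.00/mo: n₂ = −ln(1 − r₁·B/P)/ln(1+r₁) ≈ 15.85 → 16 more payments.
Total paid = 27·$25.00 + $21.23 = $696.23; interest = $696.23 − $645.00 = $51.23.

$51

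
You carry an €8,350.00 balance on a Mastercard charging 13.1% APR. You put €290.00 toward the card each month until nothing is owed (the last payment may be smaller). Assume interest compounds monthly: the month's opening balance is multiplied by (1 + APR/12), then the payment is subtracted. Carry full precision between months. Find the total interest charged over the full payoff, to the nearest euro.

€1,729

Monthly rate r = 13.1%/12 = 1.09167% = 0.0109167.
Payoff takes n = ⌈−ln(1 − rB₀/P)/ln(1+r)⌉ = ⌈34.755⌉ = 35 payments; the last is €219.20.
Total paid = 34·€290.00 + €219.20 = €10,079.20.
Total interest = total paid − principal = €10,079.20 − €8,350.00 = €1,729.20.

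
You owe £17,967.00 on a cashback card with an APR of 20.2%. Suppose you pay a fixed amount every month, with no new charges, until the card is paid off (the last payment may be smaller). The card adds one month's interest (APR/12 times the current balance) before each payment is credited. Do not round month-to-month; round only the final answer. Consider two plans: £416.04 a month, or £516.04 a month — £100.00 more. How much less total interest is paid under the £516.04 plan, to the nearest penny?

£5,084.64

Monthly rate r = 20.2%/12 = 1.68333% = 0.0168333.
At £416.04/mo: n = ⌈−ln(1 − rB₀/P)/ln(1+r)⌉ = 78 payments (last £318.62); total interest = total paid − £17,967.00 = £14,386.70.
At £516.04/mo: 53 payments (last £434.98); total interest £9,302.06.
Interest saved = £14,386.70 − £9,302.06 = £5,084.64.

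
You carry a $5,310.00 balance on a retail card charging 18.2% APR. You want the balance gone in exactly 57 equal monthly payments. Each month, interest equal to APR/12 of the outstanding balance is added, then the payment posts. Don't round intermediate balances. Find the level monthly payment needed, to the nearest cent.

$139.82

Monthly rate r = 18.2%/12 = 1.51667% = 0.0151667.
Level-payment amortization: P = B₀·r / (1 − (1+r)^(−n)) = 5310.00·0.0151667 / (1 − 1.01517^(−57)).
Denominator 1 − (1+r)^(−57) = 0.575994881.
P = 80.535 / 0.575994881 ≈ 139.82.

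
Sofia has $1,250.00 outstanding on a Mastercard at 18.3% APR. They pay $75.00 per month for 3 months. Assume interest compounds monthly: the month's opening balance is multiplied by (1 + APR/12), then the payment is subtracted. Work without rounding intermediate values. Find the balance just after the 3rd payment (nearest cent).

$1,079.62

Monthly rate r = 18.3%/12 = 1.525% = 0.01525.
Each month: B ← B·(1+r) − $75.00.
Month 1: interest $19.06; balance after payment $1,194.06.
Month 2: interest $18.21; balance after payment $1,137.27.
Month 3: interest $17.34; balance after payment $1,079.62.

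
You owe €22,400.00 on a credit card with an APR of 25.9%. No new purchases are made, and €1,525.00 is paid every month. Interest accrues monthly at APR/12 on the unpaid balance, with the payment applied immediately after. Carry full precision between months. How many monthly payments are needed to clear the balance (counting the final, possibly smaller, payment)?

18 months

Monthly rate r = 25.9%/12 = 2.15833% = 0.0215833.
Recurrence: B ← B·(1+r) − €1,525.00.
Month 1: interest €483.47; balance after payment €21,358.47.
Month 2: interest €460.99; balance after payment €20,294.45.
Closed form: n = −ln(1 − rB₀/P)/ln(1+r) = −ln(0.68297)/ln(1.02158) ≈ 17.856, so the balance reaches zero during payment 18.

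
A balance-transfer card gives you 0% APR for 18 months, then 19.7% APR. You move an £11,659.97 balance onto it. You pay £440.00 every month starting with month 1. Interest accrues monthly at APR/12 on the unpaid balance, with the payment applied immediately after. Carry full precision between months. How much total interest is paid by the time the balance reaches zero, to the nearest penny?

Promo months 1–18 at r₀ = 0%/12 = 0; months 19+ at r₁ = 19.7%/12 = 0.0164167.
After month 18 (no interest yet): B = £11,659.97 − 18·£440.00 = £3,739.97.
Then at r₁ with £440.00/mo: n₂ = −ln(1 − r₁·B/P)/ln(1+r₁) ≈ 9.23 → 10 more payments.
Total paid = 27·£440.00 + £101.65 = £11,981.65; interest = £11,981.65 − £11,659.97 = £321.68.

£321.68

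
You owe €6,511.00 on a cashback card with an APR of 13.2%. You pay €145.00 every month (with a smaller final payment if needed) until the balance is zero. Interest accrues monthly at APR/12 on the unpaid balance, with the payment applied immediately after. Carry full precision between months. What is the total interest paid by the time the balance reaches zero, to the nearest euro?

Monthly rate r = 13.2%/12 = 1.1% = 0.011.
Payoff takes n = ⌈−ln(1 − rB₀/P)/ln(1+r)⌉ = ⌈62.258⌉ = 63 payments; the last is €37.52.
Total paid = 62·€145.00 + €37.52 = €9,027.52.
Total interest = total paid − principal = €9,027.52 − €6,511.00 = €2,516.52.

€2,517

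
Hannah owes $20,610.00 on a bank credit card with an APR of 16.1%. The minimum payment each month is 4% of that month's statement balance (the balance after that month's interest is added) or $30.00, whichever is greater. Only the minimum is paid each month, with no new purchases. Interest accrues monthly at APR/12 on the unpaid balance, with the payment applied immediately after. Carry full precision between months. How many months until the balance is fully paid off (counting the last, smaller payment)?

152 months

Monthly rate r = 16.1%/12 = 1.34167% = 0.0134167.
While 4% of the post-interest balance exceeds $30.00, each month B ← (B·(1+r))·(1 − 0.04), i.e. B shrinks by the factor (1+r)·0.96 = 0.97288.
This holds for months 1–121. Entering month 122 the balance is $740.03; 4% of the post-interest balance is now below $30.00, so the flat $30.00 minimum applies from here.
From month 122 a fixed $30.00 at rate r clears $740.03 in 31 more payments. Total: 121 + 31 = 152 months.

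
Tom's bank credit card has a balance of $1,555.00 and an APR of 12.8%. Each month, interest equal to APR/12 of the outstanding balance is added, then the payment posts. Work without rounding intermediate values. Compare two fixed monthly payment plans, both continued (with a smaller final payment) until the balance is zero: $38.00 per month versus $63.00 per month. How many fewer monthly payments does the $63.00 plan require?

Monthly rate r = 12.8%/12 = 1.06667% = 0.0106667.
At $38.00/mo: n = ⌈−ln(1 − rB₀/P)/ln(1+r)⌉ = 55 payments (last $2.24); total interest = total paid − $1,555.00 = $499.24.
At $63.00/mo: 29 payments (last $50.30); total interest $259.30.
Payments saved = 55 − 29 = 26.

26 fewer payments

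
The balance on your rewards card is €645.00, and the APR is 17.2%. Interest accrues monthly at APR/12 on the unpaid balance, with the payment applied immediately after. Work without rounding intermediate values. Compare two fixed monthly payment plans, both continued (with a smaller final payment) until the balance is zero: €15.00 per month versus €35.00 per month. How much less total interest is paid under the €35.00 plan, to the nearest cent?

Monthly rate r = 17.2%/12 = 1.43333% = 0.0143333.
At €15.00/mo: n = ⌈−ln(1 − rB₀/P)/ln(1+r)⌉ = 68 payments (last €4.73); total interest = total paid − €645.00 = €364.73.
At €35.00/mo: 22 payments (last €19.38); total interest €109.38.
Interest saved = €364.73 − €109.38 = €255.35.

€255.35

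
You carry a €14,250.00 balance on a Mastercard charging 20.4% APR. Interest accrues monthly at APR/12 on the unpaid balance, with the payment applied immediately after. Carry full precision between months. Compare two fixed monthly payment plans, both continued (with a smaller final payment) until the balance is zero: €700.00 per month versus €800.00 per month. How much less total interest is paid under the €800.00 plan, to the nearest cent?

Monthly rate r = 20.4%/12 = 1.7% = 0.017.
At €700.00/mo: n = ⌈−ln(1 − rB₀/P)/ln(1+r)⌉ = 26 payments (last €139.18); total interest = total paid − €14,250.00 = €3,389.18.
At €800.00/mo: 22 payments (last €319.65); total interest €2,869.65.
Interest saved = €3,389.18 − €2,869.65 = €519.53.

€519.53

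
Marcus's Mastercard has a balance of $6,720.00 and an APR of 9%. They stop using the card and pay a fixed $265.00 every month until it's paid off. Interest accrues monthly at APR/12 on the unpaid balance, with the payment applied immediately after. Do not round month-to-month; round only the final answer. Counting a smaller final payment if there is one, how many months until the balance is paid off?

29 payments

Monthly rate r = 9%/12 = 0.75% = 0.0075.
Recurrence: B ← B·(1+r) − $265.00.
Month 1: interest $50.40; balance after payment $6,505.40.
Month 2: interest $48.79; balance after payment $6,289.19.
Closed form: n = −ln(1 − rB₀/P)/ln(1+r) = −ln(0.80981)/ln(1.0075) ≈ 28.233, so the balance reaches zero during payment 29.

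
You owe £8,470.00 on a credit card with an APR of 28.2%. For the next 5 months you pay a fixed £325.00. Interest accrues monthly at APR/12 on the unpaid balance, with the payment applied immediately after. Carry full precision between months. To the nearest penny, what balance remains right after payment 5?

Monthly rate r = 28.2%/12 = 2.35% = 0.0235.
Each month: B ← B·(1+r) − £325.00.
Month 1: interest £199.04; balance after payment £8,344.05.
Month 2: interest £196.09; balance after payment £8,215.13.
Month 3: interest £193.06; balance after payment £8,083.19.
Month 4: interest £189.95; balance after payment £7,948.14.
Month 5: interest £186.78; balance after payment £7,809.92.

£7,809.92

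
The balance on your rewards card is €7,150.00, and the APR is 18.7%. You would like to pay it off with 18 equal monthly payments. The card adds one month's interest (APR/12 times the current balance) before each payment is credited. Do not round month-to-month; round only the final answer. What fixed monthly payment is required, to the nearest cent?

Monthly rate r = 18.7%/12 = 1.55833% = 0.0155833.
Level-payment amortization: P = B₀·r / (1 − (1+r)^(−n)) = 7150.00·0.0155833 / (1 − 1.01558^(−18)).
Denominator 1 − (1+r)^(−18) = 0.242958254.
P = 111.421 / 0.242958254 ≈ 458.60.

€458.60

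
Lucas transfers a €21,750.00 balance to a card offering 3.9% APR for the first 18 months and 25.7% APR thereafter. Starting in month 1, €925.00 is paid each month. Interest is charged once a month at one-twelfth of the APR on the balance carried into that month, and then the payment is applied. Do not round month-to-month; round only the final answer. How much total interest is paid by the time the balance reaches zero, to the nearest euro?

€1,359

Promo months 1–18 at r₀ = 3.9%/12 = 0.00325; months 19+ at r₁ = 25.7%/12 = 0.0214167.
After month 18: iterate B ← B·(1+r₀) − €925.00 for 18 months → €5,940.11.
Then at r₁ with €925.00/mo: n₂ = −ln(1 − r₁·B/P)/ln(1+r₁) ≈ 6.98 → 7 more payments.
Total paid = 24·€925.00 + €908.75 = €23,108.75; interest = €23,108.75 − €21,750.00 = €1,358.75.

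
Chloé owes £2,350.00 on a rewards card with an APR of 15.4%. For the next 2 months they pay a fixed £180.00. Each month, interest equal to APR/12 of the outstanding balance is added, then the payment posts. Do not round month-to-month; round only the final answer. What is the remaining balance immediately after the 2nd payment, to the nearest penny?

Monthly rate r = 15.4%/12 = 1.28333% = 0.0128333.
Each month: B ← B·(1+r) − £180.00.
Month 1: interest £30.16; balance after payment £2,200.16.
Month 2: interest £28.24; balance after payment £2,048.39.

£2,048.39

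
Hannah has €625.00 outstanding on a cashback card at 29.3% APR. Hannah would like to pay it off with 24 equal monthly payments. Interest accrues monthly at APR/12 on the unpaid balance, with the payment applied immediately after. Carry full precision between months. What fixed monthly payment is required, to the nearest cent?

Monthly rate r = 29.3%/12 = 2.44167% = 0.0244167.
Level-payment amortization: P = B₀·r / (1 − (1+r)^(−n)) = 625.00·0.0244167 / (1 − 1.02442^(−24)).
Denominator 1 − (1+r)^(−24) = 0.439519192.
P = 15.2604 / 0.439519192 ≈ 34.72.

€34.72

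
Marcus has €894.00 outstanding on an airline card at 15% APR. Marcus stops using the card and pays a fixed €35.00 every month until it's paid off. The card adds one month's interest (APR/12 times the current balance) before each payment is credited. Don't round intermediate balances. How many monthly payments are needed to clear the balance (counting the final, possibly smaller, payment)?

Monthly rate r = 15%/12 = 1.25% = 0.0125.
Recurrence: B ← B·(1+r) − €35.00.
Month 1: interest €11.18; balance after payment €870.17.
Month 2: interest €10.88; balance after payment €846.05.
Closed form: n = −ln(1 − rB₀/P)/ln(1+r) = −ln(0.68071)/ln(1.0125) ≈ 30.961, so the balance reaches zero during payment 31.

31 months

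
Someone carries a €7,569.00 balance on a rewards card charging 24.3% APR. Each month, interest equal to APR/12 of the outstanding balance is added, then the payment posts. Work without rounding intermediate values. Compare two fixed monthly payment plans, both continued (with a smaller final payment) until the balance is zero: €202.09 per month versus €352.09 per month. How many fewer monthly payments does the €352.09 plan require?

42 fewer payments

Monthly rate r = 24.3%/12 = 2.025% = 0.02025.
At €202.09/mo: n = ⌈−ln(1 − rB₀/P)/ln(1+r)⌉ = 71 payments (last €174.44); total interest = total paid − €7,569.00 = €6,751.74.
At €352.09/mo: 29 payments (last €179.37); total interest €2,468.89.
Payments saved = 71 − 29 = 42.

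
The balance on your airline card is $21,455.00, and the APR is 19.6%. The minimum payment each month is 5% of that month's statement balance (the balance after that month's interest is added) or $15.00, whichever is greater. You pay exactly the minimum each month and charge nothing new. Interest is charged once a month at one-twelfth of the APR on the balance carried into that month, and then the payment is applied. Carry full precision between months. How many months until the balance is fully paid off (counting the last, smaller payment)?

Monthly rate r = 19.6%/12 = 1.63333% = 0.0163333.
While 5% of the post-interest balance exceeds $15.00, each month B ← (B·(1+r))·(1 − 0.05), i.e. B shrinks by the factor (1+r)·0.95 = 0.96552.
This holds for months 1–123. Entering month 124 the balance is $286.41; 5% of the post-interest balance is now below $15.00, so the flat $15.00 minimum applies from here.
From month 124 a fixed $15.00 at rate r clears $286.41 in 24 more payments. Total: 123 + 24 = 147 months.

147 months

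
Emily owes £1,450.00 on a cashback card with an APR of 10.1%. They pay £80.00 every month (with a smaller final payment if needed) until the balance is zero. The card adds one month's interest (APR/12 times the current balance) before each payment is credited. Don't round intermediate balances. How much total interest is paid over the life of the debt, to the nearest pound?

Monthly rate r = 10.1%/12 = 0.841667% = 0.00841667.
Payoff takes n = ⌈−ln(1 − rB₀/P)/ln(1+r)⌉ = ⌈19.749⌉ = 20 payments; the last is £59.99.
Total paid = 19·£80.00 + £59.99 = £1,579.99.
Total interest = total paid − principal = £1,579.99 − £1,450.00 = £129.99.

£130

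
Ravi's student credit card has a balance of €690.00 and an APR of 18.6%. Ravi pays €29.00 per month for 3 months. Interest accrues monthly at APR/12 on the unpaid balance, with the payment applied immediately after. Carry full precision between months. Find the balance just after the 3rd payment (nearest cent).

€634.23

Monthly rate r = 18.6%/12 = 1.55% = 0.0155.
Each month: B ← B·(1+r) − €29.00.
Month 1: interest €10.70; balance after payment €671.70.
Month 2: interest €10.41; balance after payment €653.11.
Month 3: interest €10.12; balance after payment €634.23.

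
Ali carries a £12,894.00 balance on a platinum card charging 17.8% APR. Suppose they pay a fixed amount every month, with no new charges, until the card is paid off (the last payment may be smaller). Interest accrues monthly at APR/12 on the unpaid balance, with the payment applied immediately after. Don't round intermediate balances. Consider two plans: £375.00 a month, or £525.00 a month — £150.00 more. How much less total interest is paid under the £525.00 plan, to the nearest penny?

£2,015.91

Monthly rate r = 17.8%/12 = 1.48333% = 0.0148333.
At £375.00/mo: n = ⌈−ln(1 − rB₀/P)/ln(1+r)⌉ = 49 payments (last £169.76); total interest = total paid − £12,894.00 = £5,275.76.
At £525.00/mo: 31 payments (last £403.85); total interest £3,259.85.
Interest saved = £5,275.76 − £3,259.85 = £2,015.91.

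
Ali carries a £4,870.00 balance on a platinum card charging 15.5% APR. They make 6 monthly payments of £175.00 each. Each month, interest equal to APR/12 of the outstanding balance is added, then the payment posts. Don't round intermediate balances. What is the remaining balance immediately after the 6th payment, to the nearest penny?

Monthly rate r = 15.5%/12 = 1.29167% = 0.0129167.
Each month: B ← B·(1+r) − £175.00.
Month 1: interest £62.90; balance after payment £4,757.90.
Month 2: interest £61.46; balance after payment £4,644.36.
Month 3: interest £59.99; balance after payment £4,529.35.
Month 4: interest £58.50; balance after payment £4,412.85.
Month 5: interest £57.00; balance after payment £4,294.85.
Month 6: interest £55.48; balance after payment £4,175.33.

£4,175.33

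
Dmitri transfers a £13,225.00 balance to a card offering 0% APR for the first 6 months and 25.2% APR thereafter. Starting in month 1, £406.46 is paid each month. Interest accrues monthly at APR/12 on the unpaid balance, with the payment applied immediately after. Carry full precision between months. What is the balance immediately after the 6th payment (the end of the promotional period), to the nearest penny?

Promo months 1–6 at r₀ = 0%/12 = 0; months 7+ at r₁ = 25.2%/12 = 0.021.
After month 6 (no interest yet): B = £13,225.00 − 6·£406.46 = £10,786.24.

£10,786.24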